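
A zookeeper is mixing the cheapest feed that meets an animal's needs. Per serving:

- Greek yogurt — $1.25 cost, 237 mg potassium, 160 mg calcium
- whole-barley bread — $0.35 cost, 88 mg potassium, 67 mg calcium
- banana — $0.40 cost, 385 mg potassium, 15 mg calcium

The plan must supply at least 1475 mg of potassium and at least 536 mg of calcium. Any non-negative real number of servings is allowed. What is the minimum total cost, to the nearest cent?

$3.48

A basic optimal solution has at most two foods positive. Try each food alone and each pair with both targets met exactly.
Greek yogurt only: max(1475/237, 536/160) = 6.224 servings → $7.78.
whole-barley bread only: max(1475/88, 536/67) = 16.76 servings → $5.87.
banana only: max(1475/385, 536/15) = 35.73 servings → $14.29.
Greek yogurt + whole-barley bread: the both-tight solution has a negative serving — not a feasible corner.
Greek yogurt + banana with both tight: 3.174 servings and 1.877 servings → $4.72.
whole-barley bread + banana with both tight: 7.527 servings and 2.111 servings → $3.48.
The minimum over all feasible corners is $3.48.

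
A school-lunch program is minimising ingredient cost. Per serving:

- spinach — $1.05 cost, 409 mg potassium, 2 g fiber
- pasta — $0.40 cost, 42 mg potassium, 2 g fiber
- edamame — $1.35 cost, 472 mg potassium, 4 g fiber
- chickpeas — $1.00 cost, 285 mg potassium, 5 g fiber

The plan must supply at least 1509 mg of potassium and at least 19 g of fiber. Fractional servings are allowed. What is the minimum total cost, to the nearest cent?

Check every corner: each single food scaled to meet both minima, and each pair solved so both constraints bind.
spinach only: max(1509/409, 19/2) = 9.5 servings → $9.97.
pasta only: max(1509/42, 19/2) = 35.93 servings → $14.37.
edamame only: max(1509/472, 19/4) = 4.75 servings → $6.41.
chickpeas only: max(1509/285, 19/5) = 5.295 servings → $5.29.
spinach + pasta with both tight: 3.025 servings and 6.475 servings → $5.77.
spinach + edamame with both targets exact would need a negative amount; discard.
spinach + chickpeas with both tight: 1.444 servings and 3.222 servings → $4.74.
pasta + edamame with both tight: 3.778 servings and 2.861 servings → $5.37.
pasta + chickpeas with both targets exact would need a negative amount; discard.
edamame + chickpeas with both tight: 1.746 servings and 2.403 servings → $4.76.
So the least-cost plan costs $4.74.

$4.74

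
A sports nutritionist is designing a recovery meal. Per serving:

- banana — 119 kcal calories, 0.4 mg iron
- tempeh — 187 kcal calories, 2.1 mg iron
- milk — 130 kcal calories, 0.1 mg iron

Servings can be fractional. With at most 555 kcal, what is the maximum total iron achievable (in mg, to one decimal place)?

6.2 mg

Iron per kcal: tempeh 0.01123, banana 0.003361, milk 0.0007692.
With no serving limits, spend the whole calories allowance on tempeh: 555 kcal / 187 kcal × 2.1 mg = 6.2 mg.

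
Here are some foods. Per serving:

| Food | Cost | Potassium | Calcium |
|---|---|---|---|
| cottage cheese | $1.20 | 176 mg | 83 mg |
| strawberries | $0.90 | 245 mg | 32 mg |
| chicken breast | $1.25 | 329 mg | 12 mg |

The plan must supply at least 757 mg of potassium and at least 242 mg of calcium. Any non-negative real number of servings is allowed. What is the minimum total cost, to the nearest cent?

Check every corner: each single food scaled to meet both minima, and each pair solved so both constraints bind.
cottage cheese only: max(757/176, 242/83) = 4.301 servings → $5.16.
strawberries only: max(757/245, 242/32) = 7.562 servings → $6.81.
chicken breast only: max(757/329, 242/12) = 20.17 servings → $25.21.
cottage cheese + strawberries with both tight: 2.385 servings and 1.377 servings → $4.10.
cottage cheese + chicken breast with both tight: 2.8 servings and 0.8033 servings → $4.36.
strawberries + chicken breast: the both-tight solution has a negative serving — not a feasible corner.
So the least-cost plan costs $4.10.

$4.10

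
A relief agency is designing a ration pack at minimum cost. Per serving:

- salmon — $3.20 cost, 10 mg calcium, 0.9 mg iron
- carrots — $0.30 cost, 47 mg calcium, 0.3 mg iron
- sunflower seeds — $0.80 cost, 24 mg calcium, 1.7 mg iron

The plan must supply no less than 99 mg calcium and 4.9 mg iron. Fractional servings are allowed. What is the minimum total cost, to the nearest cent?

$2.42

A basic optimal solution has at most two foods positive. Try each food alone and each pair with both targets met exactly.
salmon only: max(99/10, 4.9/0.9) = 9.9 servings → $31.68.
carrots only: max(99/47, 4.9/0.3) = 16.33 servings → $4.90.
sunflower seeds only: max(99/24, 4.9/1.7) = 4.125 servings → $3.30.
salmon + carrots with both tight: 5.104 servings and 1.02 servings → $16.64.
salmon + sunflower seeds: the both-tight solution has a negative serving — not a feasible corner.
carrots + sunflower seeds with both tight: 0.6974 servings and 2.759 servings → $2.42.
The minimum over all feasible corners is $2.42.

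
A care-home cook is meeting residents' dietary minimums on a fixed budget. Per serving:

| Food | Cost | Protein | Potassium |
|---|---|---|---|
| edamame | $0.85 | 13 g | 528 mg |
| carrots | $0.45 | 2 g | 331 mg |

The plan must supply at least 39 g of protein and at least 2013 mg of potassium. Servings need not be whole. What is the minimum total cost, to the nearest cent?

$3.10

edamame only: max(39/13, 2013/528) = 3.812 servings → $3.24.
carrots only: max(39/2, 2013/331) = 19.5 servings → $8.78.
edamame + carrots with both tight: 2.736 servings and 1.718 servings → $3.10.
Cheapest feasible corner: $3.10.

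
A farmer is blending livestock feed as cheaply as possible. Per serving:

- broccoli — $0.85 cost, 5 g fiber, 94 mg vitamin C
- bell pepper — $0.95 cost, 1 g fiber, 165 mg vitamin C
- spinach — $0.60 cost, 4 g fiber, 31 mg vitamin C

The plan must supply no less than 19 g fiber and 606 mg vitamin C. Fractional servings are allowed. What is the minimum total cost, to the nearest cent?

$4.56

An LP optimum is at a vertex; with two nutrient constraints at most two foods are used. Check each candidate.
broccoli only: max(19/5, 606/94) = 6.447 servings → $5.48.
bell pepper only: max(19/1, 606/165) = 19 servings → $18.05.
spinach only: max(19/4, 606/31) = 19.55 servings → $11.73.
broccoli + bell pepper with both tight: 3.46 servings and 1.702 servings → $4.56.
broccoli + spinach with both targets exact would need a negative amount; discard.
bell pepper + spinach with both tight: 2.917 servings and 4.021 servings → $5.18.
Cheapest feasible corner: $4.56.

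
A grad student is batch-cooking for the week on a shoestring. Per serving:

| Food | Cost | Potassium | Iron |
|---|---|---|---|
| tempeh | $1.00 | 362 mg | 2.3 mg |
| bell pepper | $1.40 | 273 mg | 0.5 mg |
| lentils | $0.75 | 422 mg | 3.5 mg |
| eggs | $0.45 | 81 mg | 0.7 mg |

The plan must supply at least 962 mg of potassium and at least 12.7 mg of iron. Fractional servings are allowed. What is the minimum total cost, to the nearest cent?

This is a tiny linear program; its minimum lies at a vertex of the feasible set. List the vertices and price them.
tempeh only: max(962/362, 12.7/2.3) = 5.522 servings → $5.52.
bell pepper only: max(962/273, 12.7/0.5) = 25.4 servings → $35.56.
lentils only: max(962/422, 12.7/3.5) = 3.629 servings → $2.72.
eggs only: max(962/81, 12.7/0.7) = 18.14 servings → $8.16.
tempeh + bell pepper with both targets exact would need a negative amount; discard.
tempeh + lentils: intersection lies outside the first quadrant.
tempeh + eggs: the both-tight solution has a negative serving — not a feasible corner.
bell pepper + lentils: intersection lies outside the first quadrant.
bell pepper + eggs: the both-tight solution has a negative serving — not a feasible corner.
lentils + eggs with both targets exact would need a negative amount; discard.
The minimum over all feasible corners is $2.72.

$2.72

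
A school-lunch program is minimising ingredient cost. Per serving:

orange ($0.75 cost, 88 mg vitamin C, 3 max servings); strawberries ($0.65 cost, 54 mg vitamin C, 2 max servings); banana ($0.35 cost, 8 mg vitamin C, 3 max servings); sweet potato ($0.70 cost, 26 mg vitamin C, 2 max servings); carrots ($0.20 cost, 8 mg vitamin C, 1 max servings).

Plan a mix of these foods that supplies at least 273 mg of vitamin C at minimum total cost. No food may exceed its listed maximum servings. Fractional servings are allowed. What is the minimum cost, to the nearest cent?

$2.36

Cost per mg of vitamin C: orange $0.0085, strawberries $0.0120, carrots $0.0250, sweet potato $0.0269, banana $0.0437.
Take 3 servings of orange: +264.0 mg vitamin C for $2.25 (total $2.25, still need 9.0 mg).
Take 0.1667 servings of strawberries: +9.0 mg vitamin C for $0.11 (total $2.36, still need 0.0 mg).
Filling from the cheapest source first is optimal under one linear minimum: $2.36.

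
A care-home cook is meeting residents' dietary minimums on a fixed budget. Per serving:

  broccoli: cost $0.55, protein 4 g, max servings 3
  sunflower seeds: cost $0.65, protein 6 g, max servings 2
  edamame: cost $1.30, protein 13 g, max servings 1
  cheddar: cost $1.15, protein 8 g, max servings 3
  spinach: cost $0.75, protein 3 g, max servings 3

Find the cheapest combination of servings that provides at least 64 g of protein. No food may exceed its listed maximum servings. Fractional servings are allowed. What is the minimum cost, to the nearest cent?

Cost per g of protein: edamame $0.1000, sunflower seeds $0.1083, broccoli $0.1375, cheddar $0.1437, spinach $0.2500.
Take 1 serving of edamame: +13.0 g protein for $1.30 (total $1.30, still need 51.0 g).
Take 2 servings of sunflower seeds: +12.0 g protein for $1.30 (total $2.60, still need 39.0 g).
Take 3 servings of broccoli: +12.0 g protein for $1.65 (total $4.25, still need 27.0 g).
Take 3 servings of cheddar: +24.0 g protein for $3.45 (total $7.70, still need 3.0 g).
Take 1 serving of spinach: +3.0 g protein for $0.75 (total $8.45, still need 0.0 g).
Filling from the cheapest source first is optimal under one linear minimum: $8.45.

$8.45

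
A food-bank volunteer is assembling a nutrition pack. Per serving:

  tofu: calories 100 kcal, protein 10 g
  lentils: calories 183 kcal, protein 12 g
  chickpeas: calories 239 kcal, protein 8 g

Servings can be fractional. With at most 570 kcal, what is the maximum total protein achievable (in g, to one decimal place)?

Protein per kcal: tofu 0.1, lentils 0.06557, chickpeas 0.03347.
With no serving limits, spend the whole calories allowance on tofu: 570 kcal / 100 kcal × 10 g = 57.0 g.

57.0 g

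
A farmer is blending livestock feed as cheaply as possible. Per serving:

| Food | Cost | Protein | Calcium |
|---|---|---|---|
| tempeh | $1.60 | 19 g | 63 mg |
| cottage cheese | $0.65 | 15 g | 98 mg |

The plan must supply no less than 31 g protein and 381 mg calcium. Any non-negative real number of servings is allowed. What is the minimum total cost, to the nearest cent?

tempeh only: max(31/19, 381/63) = 6.048 servings → $9.68.
cottage cheese only: max(31/15, 381/98) = 3.888 servings → $2.53.
tempeh + cottage cheese: intersection lies outside the first quadrant.
So the least-cost plan costs $2.53.

$2.53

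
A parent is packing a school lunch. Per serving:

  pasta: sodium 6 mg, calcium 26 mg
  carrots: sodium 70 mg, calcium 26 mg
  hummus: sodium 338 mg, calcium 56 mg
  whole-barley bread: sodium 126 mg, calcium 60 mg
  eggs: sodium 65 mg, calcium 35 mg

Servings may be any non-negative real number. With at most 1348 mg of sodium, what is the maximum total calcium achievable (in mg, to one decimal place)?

Calcium per mg sodium: pasta 4.333, eggs 0.5385, whole-barley bread 0.4762, carrots 0.3714, hummus 0.1657.
With no serving limits, spend the whole sodium allowance on pasta: 1348 mg / 6 mg × 26 mg = 5841.3 mg.

5841.3 mg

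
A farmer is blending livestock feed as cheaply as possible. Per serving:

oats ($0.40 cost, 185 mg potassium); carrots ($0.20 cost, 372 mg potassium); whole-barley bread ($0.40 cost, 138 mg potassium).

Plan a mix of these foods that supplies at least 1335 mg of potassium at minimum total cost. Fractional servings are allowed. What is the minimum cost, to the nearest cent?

Cost per mg of potassium: carrots $0.0005, oats $0.0022, whole-barley bread $0.0029.
With no serving limits, use only carrots: 1335 mg / 372 mg = 3.589 servings × $0.20 = $0.72.

$0.72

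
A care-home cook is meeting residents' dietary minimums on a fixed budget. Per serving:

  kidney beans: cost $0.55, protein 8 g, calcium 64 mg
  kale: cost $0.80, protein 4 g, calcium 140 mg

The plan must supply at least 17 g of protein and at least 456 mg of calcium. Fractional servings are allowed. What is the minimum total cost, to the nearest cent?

At the optimum either one food covers both requirements or two foods hit both targets exactly; no other combination can be cheaper.
kidney beans only: max(17/8, 456/64) = 7.125 servings → $3.92.
kale only: max(17/4, 456/140) = 4.25 servings → $3.40.
kidney beans + kale with both tight: 0.6435 servings and 2.963 servings → $2.72.
Cheapest feasible corner: $2.72.

$2.72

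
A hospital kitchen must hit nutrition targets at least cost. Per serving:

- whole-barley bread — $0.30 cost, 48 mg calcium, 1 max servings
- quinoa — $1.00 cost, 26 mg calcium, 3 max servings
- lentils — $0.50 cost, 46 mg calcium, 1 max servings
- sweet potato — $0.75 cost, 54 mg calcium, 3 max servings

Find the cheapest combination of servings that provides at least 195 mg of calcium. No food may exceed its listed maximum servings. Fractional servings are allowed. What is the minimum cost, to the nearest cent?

Cost per mg of calcium: whole-barley bread $0.0063, lentils $0.0109, sweet potato $0.0139, quinoa $0.0385.
Take 1 serving of whole-barley bread: +48.0 mg calcium for $0.30 (total $0.30, still need 147.0 mg).
Take 1 serving of lentils: +46.0 mg calcium for $0.50 (total $0.80, still need 101.0 mg).
Take 1.87 servings of sweet potato: +101.0 mg calcium for $1.40 (total $2.20, still need 0.0 mg).
Greedy by cheapest-per-mg is optimal for a single linear constraint, so the minimum cost is $2.20.

$2.20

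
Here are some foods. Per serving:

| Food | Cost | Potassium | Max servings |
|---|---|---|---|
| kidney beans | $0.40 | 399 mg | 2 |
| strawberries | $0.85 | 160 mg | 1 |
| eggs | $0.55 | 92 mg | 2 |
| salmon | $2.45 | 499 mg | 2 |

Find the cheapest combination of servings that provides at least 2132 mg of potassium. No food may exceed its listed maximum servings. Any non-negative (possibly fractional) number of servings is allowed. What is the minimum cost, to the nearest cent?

Cost per mg of potassium: kidney beans $0.0010, salmon $0.0049, strawberries $0.0053, eggs $0.0060.
Take 2 servings of kidney beans: +798.0 mg potassium for $0.80 (total $0.80, still need 1334.0 mg).
Take 2 servings of salmon: +998.0 mg potassium for $4.90 (total $5.70, still need 336.0 mg).
Take 1 serving of strawberries: +160.0 mg potassium for $0.85 (total $6.55, still need 176.0 mg).
Take 1.913 servings of eggs: +176.0 mg potassium for $1.05 (total $7.60, still need 0.0 mg).
Filling from the cheapest source first is optimal under one linear minimum: $7.60.

$7.60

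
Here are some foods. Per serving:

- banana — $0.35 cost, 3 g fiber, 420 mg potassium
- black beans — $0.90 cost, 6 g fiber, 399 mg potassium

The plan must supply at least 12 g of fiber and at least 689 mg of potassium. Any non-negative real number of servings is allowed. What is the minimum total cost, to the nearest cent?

$1.40

This is a tiny linear program; its minimum lies at a vertex of the feasible set. List the vertices and price them.
banana only: max(12/3, 689/420) = 4 servings → $1.40.
black beans only: max(12/6, 689/399) = 2 servings → $1.80.
banana + black beans with both targets exact would need a negative amount; discard.
Cheapest feasible corner: $1.40.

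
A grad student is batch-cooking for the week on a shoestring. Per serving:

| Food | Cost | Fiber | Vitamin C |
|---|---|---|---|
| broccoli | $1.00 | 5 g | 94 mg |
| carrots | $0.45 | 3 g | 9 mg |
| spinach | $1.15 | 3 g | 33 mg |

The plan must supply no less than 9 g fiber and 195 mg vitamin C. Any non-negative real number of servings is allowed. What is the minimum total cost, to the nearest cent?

$2.07

This is a tiny linear program; its minimum lies at a vertex of the feasible set. List the vertices and price them.
broccoli only: max(9/5, 195/94) = 2.074 servings → $2.07.
carrots only: max(9/3, 195/9) = 21.67 servings → $9.75.
spinach only: max(9/3, 195/33) = 5.909 servings → $6.80.
broccoli + carrots: the both-tight solution has a negative serving — not a feasible corner.
broccoli + spinach with both targets exact would need a negative amount; discard.
carrots + spinach: the both-tight solution has a negative serving — not a feasible corner.
So the least-cost plan costs $2.07.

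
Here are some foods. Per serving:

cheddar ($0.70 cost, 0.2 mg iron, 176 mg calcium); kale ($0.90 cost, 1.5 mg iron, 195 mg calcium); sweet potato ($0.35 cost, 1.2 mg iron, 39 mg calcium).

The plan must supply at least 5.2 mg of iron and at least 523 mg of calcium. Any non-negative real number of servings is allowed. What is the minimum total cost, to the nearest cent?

cheddar only: max(5.2/0.2, 523/176) = 26 servings → $18.20.
kale only: max(5.2/1.5, 523/195) = 3.467 servings → $3.12.
sweet potato only: max(5.2/1.2, 523/39) = 13.41 servings → $4.69.
cheddar + kale: intersection lies outside the first quadrant.
cheddar + sweet potato with both tight: 2.088 servings and 3.985 servings → $2.86.
kale + sweet potato with both tight: 2.421 servings and 1.308 servings → $2.64.
The minimum over all feasible corners is $2.64.

$2.64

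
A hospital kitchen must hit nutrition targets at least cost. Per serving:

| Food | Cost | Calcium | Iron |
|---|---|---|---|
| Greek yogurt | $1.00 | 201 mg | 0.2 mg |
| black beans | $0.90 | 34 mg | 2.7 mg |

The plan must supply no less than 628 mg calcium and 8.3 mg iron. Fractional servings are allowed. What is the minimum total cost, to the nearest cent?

$5.23

Compare the cost at each extreme point of the feasible region.
Greek yogurt only: max(628/201, 8.3/0.2) = 41.5 servings → $41.50.
black beans only: max(628/34, 8.3/2.7) = 18.47 servings → $16.62.
Greek yogurt + black beans with both tight: 2.637 servings and 2.879 servings → $5.23.
So the least-cost plan costs $5.23.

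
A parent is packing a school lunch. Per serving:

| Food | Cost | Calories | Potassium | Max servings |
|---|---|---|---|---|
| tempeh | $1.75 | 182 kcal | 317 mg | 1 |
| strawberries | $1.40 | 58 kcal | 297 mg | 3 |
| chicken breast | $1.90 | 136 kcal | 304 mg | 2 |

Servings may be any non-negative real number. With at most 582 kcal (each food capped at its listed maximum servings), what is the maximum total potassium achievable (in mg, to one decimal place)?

Potassium per kcal: strawberries 5.121, chicken breast 2.235, tempeh 1.742.
Take 3 servings of strawberries: uses 174 kcal, +891.0 mg potassium (running total 891.0 mg).
Take 2 servings of chicken breast: uses 272 kcal, +608.0 mg potassium (running total 1499.0 mg).
Take 0.7473 servings of tempeh: uses 136 kcal, +236.9 mg potassium (running total 1735.9 mg).
Filling greedily by potassium-per-kcal is optimal for one linear limit, giving 1735.9 mg.

1735.9 mg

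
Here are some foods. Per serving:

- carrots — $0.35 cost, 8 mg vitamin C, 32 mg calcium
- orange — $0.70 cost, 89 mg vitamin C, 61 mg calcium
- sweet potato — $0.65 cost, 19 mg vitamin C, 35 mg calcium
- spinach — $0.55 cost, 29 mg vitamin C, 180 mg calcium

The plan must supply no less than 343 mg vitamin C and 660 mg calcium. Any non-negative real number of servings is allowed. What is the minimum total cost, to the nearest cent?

carrots only: max(343/8, 660/32) = 42.88 servings → $15.01.
orange only: max(343/89, 660/61) = 10.82 servings → $7.57.
sweet potato only: max(343/19, 660/35) = 18.86 servings → $12.26.
spinach only: max(343/29, 660/180) = 11.83 servings → $6.51.
carrots + orange with both tight: 16.02 servings and 2.414 servings → $7.30.
carrots + sweet potato with both tight: 1.631 servings and 17.37 servings → $11.86.
carrots + spinach with both targets exact would need a negative amount; discard.
orange + sweet potato: the both-tight solution has a negative serving — not a feasible corner.
orange + spinach with both tight: 2.989 servings and 2.654 servings → $3.55.
sweet potato + spinach with both tight: 17.71 servings and 0.2225 servings → $11.64.
So the least-cost plan costs $3.55.

$3.55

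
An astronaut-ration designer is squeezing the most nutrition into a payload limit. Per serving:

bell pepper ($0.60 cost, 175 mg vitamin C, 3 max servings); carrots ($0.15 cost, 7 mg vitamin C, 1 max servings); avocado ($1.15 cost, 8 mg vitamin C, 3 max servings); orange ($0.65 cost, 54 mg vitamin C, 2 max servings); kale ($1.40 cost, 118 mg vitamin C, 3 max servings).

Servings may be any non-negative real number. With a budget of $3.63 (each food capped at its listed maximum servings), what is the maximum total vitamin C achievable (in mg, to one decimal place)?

679.2 mg

Vitamin C per dollar: bell pepper 291.7, kale 84.29, orange 83.08, carrots 46.67, avocado 6.957.
Take 3 servings of bell pepper: spends $1.80, +525.0 mg vitamin C (running total 525.0 mg).
Take 1.307 servings of kale: spends $1.83, +154.2 mg vitamin C (running total 679.2 mg).
Filling greedily by vitamin C-per-dollar is optimal for one linear limit, giving 679.2 mg.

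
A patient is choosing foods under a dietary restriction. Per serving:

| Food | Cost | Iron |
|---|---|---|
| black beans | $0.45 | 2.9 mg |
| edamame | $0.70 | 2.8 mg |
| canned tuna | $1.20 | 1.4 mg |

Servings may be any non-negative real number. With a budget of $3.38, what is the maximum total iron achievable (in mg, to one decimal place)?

21.8 mg

Iron per dollar: black beans 6.444, edamame 4, canned tuna 1.167.
With no serving limits, spend the whole cost allowance on black beans: $3.38 / $0.45 × 2.9 mg = 21.8 mg.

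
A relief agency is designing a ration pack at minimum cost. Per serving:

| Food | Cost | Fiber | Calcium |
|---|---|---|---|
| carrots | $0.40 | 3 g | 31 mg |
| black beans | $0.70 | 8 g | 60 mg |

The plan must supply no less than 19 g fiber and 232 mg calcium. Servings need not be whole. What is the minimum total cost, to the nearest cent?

$2.71

With two linear requirements the optimum uses one or two foods; enumerate the corners.
carrots only: max(19/3, 232/31) = 7.484 servings → $2.99.
black beans only: max(19/8, 232/60) = 3.867 servings → $2.71.
carrots + black beans: the both-tight solution has a negative serving — not a feasible corner.
Cheapest feasible corner: $2.71.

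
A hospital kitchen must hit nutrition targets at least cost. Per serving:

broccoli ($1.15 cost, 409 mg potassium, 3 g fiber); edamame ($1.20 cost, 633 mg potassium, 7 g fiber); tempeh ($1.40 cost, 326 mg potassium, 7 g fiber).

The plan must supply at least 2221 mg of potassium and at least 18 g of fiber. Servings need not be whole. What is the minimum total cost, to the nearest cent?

Two binding constraints pin down two serving amounts, so the optimal mix uses at most two foods. The candidates are each food alone (scaled to the tighter of potassium/fiber) and each pair with both constraints tight.
broccoli only: max(2221/409, 18/3) = 6 servings → $6.90.
edamame only: max(2221/633, 18/7) = 3.509 servings → $4.21.
tempeh only: max(2221/326, 18/7) = 6.813 servings → $9.54.
broccoli + edamame with both tight: 4.308 servings and 0.7251 servings → $5.82.
broccoli + tempeh with both tight: 5.135 servings and 0.3708 servings → $6.42.
edamame + tempeh with both targets exact would need a negative amount; discard.
The minimum over all feasible corners is $4.21.

$4.21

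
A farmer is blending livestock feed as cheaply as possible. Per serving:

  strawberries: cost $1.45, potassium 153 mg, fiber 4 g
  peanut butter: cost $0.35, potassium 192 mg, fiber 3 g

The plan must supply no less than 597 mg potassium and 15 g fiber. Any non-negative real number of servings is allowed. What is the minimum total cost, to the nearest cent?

strawberries only: max(597/153, 15/4) = 3.902 servings → $5.66.
peanut butter only: max(597/192, 15/3) = 5 servings → $1.75.
strawberries + peanut butter with both tight: 3.524 servings and 0.301 servings → $5.22.
So the least-cost plan costs $1.75.

$1.75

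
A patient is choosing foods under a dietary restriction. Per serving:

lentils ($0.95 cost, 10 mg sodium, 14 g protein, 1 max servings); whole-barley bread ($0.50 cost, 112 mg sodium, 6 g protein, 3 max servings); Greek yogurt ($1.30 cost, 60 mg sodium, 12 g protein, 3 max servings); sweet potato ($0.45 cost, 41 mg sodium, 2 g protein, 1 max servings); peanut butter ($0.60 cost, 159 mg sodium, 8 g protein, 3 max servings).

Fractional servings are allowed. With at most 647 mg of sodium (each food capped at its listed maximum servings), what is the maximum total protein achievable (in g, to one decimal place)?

74.1 g

Protein per mg sodium: lentils 1.4, Greek yogurt 0.2, whole-barley bread 0.05357, peanut butter 0.05031, sweet potato 0.04878.
Take 1 serving of lentils: uses 10 mg sodium, +14.0 g protein (running total 14.0 g).
Take 3 servings of Greek yogurt: uses 180 mg sodium, +36.0 g protein (running total 50.0 g).
Take 3 servings of whole-barley bread: uses 336 mg sodium, +18.0 g protein (running total 68.0 g).
Take 0.761 servings of peanut butter: uses 121 mg sodium, +6.1 g protein (running total 74.1 g).
Filling greedily by protein-per-mg sodium is optimal for one linear limit, giving 74.1 g.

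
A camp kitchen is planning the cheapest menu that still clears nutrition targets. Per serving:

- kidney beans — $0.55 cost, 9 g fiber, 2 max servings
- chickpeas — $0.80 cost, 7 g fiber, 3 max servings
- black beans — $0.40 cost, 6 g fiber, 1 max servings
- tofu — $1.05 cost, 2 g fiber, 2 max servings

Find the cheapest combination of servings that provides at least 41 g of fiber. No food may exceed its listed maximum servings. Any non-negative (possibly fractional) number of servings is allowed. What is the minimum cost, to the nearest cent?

Cost per g of fiber: kidney beans $0.0611, black beans $0.0667, chickpeas $0.1143, tofu $0.5250.
Take 2 servings of kidney beans: +18.0 g fiber for $1.10 (total $1.10, still need 23.0 g).
Take 1 serving of black beans: +6.0 g fiber for $0.40 (total $1.50, still need 17.0 g).
Take 2.429 servings of chickpeas: +17.0 g fiber for $1.94 (total $3.44, still need 0.0 g).
Greedy by cheapest-per-g is optimal for a single linear constraint, so the minimum cost is $3.44.

$3.44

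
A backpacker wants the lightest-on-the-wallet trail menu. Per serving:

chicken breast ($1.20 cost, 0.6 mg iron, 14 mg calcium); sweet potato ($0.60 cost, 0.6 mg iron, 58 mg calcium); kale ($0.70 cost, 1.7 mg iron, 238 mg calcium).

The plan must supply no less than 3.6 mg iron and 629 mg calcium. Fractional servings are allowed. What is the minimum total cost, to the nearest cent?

$1.85

With two linear requirements the optimum uses one or two foods; enumerate the corners.
chicken breast only: max(3.6/0.6, 629/14) = 44.93 servings → $53.91.
sweet potato only: max(3.6/0.6, 629/58) = 10.84 servings → $6.51.
kale only: max(3.6/1.7, 629/238) = 2.643 servings → $1.85.
chicken breast + sweet potato: the both-tight solution has a negative serving — not a feasible corner.
chicken breast + kale with both targets exact would need a negative amount; discard.
sweet potato + kale with both targets exact would need a negative amount; discard.
The minimum over all feasible corners is $1.85.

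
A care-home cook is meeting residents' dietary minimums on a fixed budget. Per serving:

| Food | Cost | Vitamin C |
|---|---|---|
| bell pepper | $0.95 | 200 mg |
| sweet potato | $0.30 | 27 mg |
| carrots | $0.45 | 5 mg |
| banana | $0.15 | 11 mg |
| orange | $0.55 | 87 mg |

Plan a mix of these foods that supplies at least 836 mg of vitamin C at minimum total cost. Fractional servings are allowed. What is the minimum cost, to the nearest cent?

$3.97

Cost per mg of vitamin C: bell pepper $0.0047, orange $0.0063, sweet potato $0.0111, banana $0.0136, carrots $0.0900.
With no serving limits, use only bell pepper: 836 mg / 200 mg = 4.18 servings × $0.95 = $3.97.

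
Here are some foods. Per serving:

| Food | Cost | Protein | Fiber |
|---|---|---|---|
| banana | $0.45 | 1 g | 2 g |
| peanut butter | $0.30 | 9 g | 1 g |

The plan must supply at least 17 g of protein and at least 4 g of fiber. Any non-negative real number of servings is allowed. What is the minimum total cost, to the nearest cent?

$1.03

At the optimum either one food covers both requirements or two foods hit both targets exactly; no other combination can be cheaper.
banana only: max(17/1, 4/2) = 17 servings → $7.65.
peanut butter only: max(17/9, 4/1) = 4 servings → $1.20.
banana + peanut butter with both tight: 1.118 servings and 1.765 servings → $1.03.
The minimum over all feasible corners is $1.03.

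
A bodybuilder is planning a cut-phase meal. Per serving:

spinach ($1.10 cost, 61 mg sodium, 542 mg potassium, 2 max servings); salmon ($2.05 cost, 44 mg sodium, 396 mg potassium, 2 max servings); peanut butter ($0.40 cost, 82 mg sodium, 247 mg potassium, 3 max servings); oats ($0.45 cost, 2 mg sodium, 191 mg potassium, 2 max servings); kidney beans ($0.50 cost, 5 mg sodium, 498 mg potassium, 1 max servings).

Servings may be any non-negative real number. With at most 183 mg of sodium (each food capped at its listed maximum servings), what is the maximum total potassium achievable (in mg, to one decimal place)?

Potassium per mg sodium: kidney beans 99.6, oats 95.5, salmon 9, spinach 8.885, peanut butter 3.012.
Take 1 serving of kidney beans: uses 5 mg sodium, +498.0 mg potassium (running total 498.0 mg).
Take 2 servings of oats: uses 4 mg sodium, +382.0 mg potassium (running total 880.0 mg).
Take 2 servings of salmon: uses 88 mg sodium, +792.0 mg potassium (running total 1672.0 mg).
Take 1.41 servings of spinach: uses 86 mg sodium, +764.1 mg potassium (running total 2436.1 mg).
Greedy by best ratio exhausts the sodium allowance optimally: 2436.1 mg.

2436.1 mg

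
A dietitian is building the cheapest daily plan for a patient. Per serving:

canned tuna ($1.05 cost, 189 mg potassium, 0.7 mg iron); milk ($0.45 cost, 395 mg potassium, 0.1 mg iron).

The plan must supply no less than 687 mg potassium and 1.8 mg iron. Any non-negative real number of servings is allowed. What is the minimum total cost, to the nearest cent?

$2.86

canned tuna only: max(687/189, 1.8/0.7) = 3.635 servings → $3.82.
milk only: max(687/395, 1.8/0.1) = 18 servings → $8.10.
canned tuna + milk with both tight: 2.493 servings and 0.5462 servings → $2.86.
Cheapest feasible corner: $2.86.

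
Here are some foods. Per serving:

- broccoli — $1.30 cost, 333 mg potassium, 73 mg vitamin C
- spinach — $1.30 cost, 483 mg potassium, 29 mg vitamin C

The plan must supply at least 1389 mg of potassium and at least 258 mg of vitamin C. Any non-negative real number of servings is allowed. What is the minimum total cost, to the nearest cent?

This is a tiny linear program; its minimum lies at a vertex of the feasible set. List the vertices and price them.
broccoli only: max(1389/333, 258/73) = 4.171 servings → $5.42.
spinach only: max(1389/483, 258/29) = 8.897 servings → $11.57.
broccoli + spinach with both tight: 3.294 servings and 0.6048 servings → $5.07.
Cheapest feasible corner: $5.07.

$5.07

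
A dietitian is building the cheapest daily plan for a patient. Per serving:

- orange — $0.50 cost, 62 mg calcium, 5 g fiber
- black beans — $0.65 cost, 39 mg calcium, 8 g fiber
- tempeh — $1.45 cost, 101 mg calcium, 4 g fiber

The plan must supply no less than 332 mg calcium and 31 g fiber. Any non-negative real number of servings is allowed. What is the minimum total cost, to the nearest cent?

orange only: max(332/62, 31/5) = 6.2 servings → $3.10.
black beans only: max(332/39, 31/8) = 8.513 servings → $5.53.
tempeh only: max(332/101, 31/4) = 7.75 servings → $11.24.
orange + black beans with both tight: 4.807 servings and 0.8704 servings → $2.97.
orange + tempeh: the both-tight solution has a negative serving — not a feasible corner.
black beans + tempeh with both tight: 2.765 servings and 2.219 servings → $5.02.
Cheapest feasible corner: $2.97.

$2.97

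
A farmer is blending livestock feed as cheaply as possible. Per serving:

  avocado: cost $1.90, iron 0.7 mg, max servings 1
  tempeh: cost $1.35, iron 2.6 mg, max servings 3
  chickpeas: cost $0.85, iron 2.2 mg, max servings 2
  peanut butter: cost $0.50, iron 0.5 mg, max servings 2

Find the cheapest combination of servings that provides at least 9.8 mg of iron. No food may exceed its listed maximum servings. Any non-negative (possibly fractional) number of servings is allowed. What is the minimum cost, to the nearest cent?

Cost per mg of iron: chickpeas $0.3864, tempeh $0.5192, peanut butter $1.0000, avocado $2.7143.
Take 2 servings of chickpeas: +4.4 mg iron for $1.70 (total $1.70, still need 5.4 mg).
Take 2.077 servings of tempeh: +5.4 mg iron for $2.80 (total $4.50, still need 0.0 mg).
Filling from the cheapest source first is optimal under one linear minimum: $4.50.

$4.50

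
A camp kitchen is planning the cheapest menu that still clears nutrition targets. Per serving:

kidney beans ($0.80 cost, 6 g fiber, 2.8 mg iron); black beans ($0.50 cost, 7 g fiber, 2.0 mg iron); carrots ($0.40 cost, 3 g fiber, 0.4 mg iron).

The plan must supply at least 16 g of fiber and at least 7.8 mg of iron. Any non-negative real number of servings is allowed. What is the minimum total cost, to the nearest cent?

$1.95

The cheapest plan sits at a corner of the feasible region — with two constraints it uses at most two foods.
kidney beans only: max(16/6, 7.8/2.8) = 2.786 servings → $2.23.
black beans only: max(16/7, 7.8/2.0) = 3.9 servings → $1.95.
carrots only: max(16/3, 7.8/0.4) = 19.5 servings → $7.80.
kidney beans + black beans: intersection lies outside the first quadrant.
kidney beans + carrots with both targets exact would need a negative amount; discard.
black beans + carrots: the both-tight solution has a negative serving — not a feasible corner.
Cheapest feasible corner: $1.95.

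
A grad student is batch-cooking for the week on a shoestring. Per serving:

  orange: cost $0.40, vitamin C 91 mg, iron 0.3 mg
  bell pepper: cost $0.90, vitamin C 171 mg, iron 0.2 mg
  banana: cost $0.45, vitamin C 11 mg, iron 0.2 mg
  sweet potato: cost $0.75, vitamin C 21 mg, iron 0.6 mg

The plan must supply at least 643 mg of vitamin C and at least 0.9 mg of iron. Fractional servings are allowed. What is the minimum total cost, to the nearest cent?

$2.83

Two binding constraints pin down two serving amounts, so the optimal mix uses at most two foods. The candidates are each food alone (scaled to the tighter of vitamin C/iron) and each pair with both constraints tight.
orange only: max(643/91, 0.9/0.3) = 7.066 servings → $2.83.
bell pepper only: max(643/171, 0.9/0.2) = 4.5 servings → $4.05.
banana only: max(643/11, 0.9/0.2) = 58.45 servings → $26.30.
sweet potato only: max(643/21, 0.9/0.6) = 30.62 servings → $22.96.
orange + bell pepper with both tight: 0.7644 servings and 3.353 servings → $3.32.
orange + banana: intersection lies outside the first quadrant.
orange + sweet potato with both targets exact would need a negative amount; discard.
bell pepper + banana with both tight: 3.709 servings and 0.7906 servings → $3.69.
bell pepper + sweet potato with both tight: 3.729 servings and 0.2571 servings → $3.55.
banana + sweet potato: the both-tight solution has a negative serving — not a feasible corner.
Cheapest feasible corner: $2.83.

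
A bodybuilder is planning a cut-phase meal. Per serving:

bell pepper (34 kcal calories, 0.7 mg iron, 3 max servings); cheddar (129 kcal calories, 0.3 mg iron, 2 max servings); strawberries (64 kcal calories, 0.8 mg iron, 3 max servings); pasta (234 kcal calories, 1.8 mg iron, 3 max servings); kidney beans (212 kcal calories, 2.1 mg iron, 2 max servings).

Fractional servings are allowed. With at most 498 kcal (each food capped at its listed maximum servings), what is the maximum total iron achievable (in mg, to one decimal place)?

6.5 mg

Iron per kcal: bell pepper 0.02059, strawberries 0.0125, kidney beans 0.009906, pasta 0.007692, cheddar 0.002326.
Take 3 servings of bell pepper: uses 102 kcal, +2.1 mg iron (running total 2.1 mg).
Take 3 servings of strawberries: uses 192 kcal, +2.4 mg iron (running total 4.5 mg).
Take 0.9623 servings of kidney beans: uses 204 kcal, +2.0 mg iron (running total 6.5 mg).
Filling greedily by iron-per-kcal is optimal for one linear limit, giving 6.5 mg.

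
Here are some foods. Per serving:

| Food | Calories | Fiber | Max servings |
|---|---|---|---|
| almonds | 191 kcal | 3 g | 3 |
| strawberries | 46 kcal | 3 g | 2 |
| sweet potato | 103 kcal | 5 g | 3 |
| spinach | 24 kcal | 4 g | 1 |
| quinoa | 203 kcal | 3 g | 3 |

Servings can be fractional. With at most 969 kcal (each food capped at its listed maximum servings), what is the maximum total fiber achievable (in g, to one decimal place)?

Fiber per kcal: spinach 0.1667, strawberries 0.06522, sweet potato 0.04854, almonds 0.01571, quinoa 0.01478.
Take 1 serving of spinach: uses 24 kcal, +4.0 g fiber (running total 4.0 g).
Take 2 servings of strawberries: uses 92 kcal, +6.0 g fiber (running total 10.0 g).
Take 3 servings of sweet potato: uses 309 kcal, +15.0 g fiber (running total 25.0 g).
Take 2.848 servings of almonds: uses 544 kcal, +8.5 g fiber (running total 33.5 g).
Filling greedily by fiber-per-kcal is optimal for one linear limit, giving 33.5 g.

33.5 g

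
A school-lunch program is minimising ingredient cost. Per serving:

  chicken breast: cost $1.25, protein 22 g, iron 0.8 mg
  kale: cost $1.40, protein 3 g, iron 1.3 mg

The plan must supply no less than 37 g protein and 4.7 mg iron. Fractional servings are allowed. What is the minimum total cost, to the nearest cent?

A basic optimal solution has at most two foods positive. Try each food alone and each pair with both targets met exactly.
chicken breast only: max(37/22, 4.7/0.8) = 5.875 servings → $7.34.
kale only: max(37/3, 4.7/1.3) = 12.33 servings → $17.27.
chicken breast + kale with both tight: 1.298 servings and 2.817 servings → $5.57.
The minimum over all feasible corners is $5.57.

$5.57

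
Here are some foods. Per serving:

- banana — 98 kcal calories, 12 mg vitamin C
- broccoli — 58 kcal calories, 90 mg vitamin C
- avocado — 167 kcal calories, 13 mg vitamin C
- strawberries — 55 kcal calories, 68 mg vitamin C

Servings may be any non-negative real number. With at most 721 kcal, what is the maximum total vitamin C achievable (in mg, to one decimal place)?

Vitamin C per kcal: broccoli 1.552, strawberries 1.236, banana 0.1224, avocado 0.07784.
With no serving limits, spend the whole calories allowance on broccoli: 721 kcal / 58 kcal × 90 mg = 1118.8 mg.

1118.8 mg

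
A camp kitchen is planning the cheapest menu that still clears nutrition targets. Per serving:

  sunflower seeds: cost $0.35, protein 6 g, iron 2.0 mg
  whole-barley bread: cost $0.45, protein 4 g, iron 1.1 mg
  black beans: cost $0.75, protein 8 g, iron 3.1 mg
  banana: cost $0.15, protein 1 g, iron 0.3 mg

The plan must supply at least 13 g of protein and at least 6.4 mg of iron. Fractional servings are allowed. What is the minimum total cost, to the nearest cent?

$1.12

Compare the cost at each extreme point of the feasible region.
sunflower seeds only: max(13/6, 6.4/2.0) = 3.2 servings → $1.12.
whole-barley bread only: max(13/4, 6.4/1.1) = 5.818 servings → $2.62.
black beans only: max(13/8, 6.4/3.1) = 2.065 servings → $1.55.
banana only: max(13/1, 6.4/0.3) = 21.33 servings → $3.20.
sunflower seeds + whole-barley bread with both targets exact would need a negative amount; discard.
sunflower seeds + black beans: the both-tight solution has a negative serving — not a feasible corner.
sunflower seeds + banana with both targets exact would need a negative amount; discard.
whole-barley bread + black beans: intersection lies outside the first quadrant.
whole-barley bread + banana: the both-tight solution has a negative serving — not a feasible corner.
black beans + banana: the both-tight solution has a negative serving — not a feasible corner.
So the least-cost plan costs $1.12.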